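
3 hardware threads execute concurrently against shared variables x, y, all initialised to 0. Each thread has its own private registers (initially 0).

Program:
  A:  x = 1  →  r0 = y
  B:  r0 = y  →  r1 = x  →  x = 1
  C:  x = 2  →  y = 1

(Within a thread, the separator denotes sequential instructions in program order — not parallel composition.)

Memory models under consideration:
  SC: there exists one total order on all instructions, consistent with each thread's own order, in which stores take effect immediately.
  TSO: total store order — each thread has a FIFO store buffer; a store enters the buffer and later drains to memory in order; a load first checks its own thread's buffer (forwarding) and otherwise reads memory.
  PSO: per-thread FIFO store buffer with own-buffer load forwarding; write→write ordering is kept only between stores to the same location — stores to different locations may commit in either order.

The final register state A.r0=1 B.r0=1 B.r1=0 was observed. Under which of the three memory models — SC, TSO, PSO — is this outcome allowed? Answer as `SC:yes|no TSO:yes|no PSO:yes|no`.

outcome vector order: (A.r0,B.r0,B.r1)
SC (10): 000; 001; 002; 011; 012; 100; 101; 102; 111; 112
TSO (10): 000; 001; 002; 011; 012; 100; 101; 102; 111; 112
PSO (12): 000; 001; 002; 010; 011; 012; 100; 101; 102; 110; 111; 112
target 110 ∈ {PSO}

SC:no TSO:no PSO:yes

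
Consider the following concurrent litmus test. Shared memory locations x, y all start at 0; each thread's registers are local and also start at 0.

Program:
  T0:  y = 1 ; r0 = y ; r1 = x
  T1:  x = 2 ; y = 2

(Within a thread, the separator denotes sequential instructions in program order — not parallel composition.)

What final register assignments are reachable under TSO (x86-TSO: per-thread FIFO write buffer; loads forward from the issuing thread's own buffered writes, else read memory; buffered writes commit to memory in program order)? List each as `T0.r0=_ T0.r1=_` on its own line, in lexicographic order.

T0.r0=1 T0.r1=0
T0.r0=1 T0.r1=2
T0.r0=2 T0.r1=2

outcome vector order: (T0.r0,T0.r1)
|TSO outcomes| = 3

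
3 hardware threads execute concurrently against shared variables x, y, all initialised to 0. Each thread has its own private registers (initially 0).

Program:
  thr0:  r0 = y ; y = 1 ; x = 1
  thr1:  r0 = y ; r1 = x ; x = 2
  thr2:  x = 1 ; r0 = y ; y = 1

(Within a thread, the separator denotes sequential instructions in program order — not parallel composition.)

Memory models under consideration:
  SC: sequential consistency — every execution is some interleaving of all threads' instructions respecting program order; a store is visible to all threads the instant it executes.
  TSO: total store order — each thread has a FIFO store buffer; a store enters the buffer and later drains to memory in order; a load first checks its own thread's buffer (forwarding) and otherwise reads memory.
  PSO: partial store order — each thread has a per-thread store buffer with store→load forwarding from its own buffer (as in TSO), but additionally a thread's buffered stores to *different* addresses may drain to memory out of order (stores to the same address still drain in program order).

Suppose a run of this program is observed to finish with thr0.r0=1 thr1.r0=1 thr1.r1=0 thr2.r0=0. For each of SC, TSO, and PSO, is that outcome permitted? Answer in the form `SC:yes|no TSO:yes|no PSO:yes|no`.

SC:no TSO:no PSO:yes

outcome vector order: (thr0.r0,thr1.r0,thr1.r1,thr2.r0)
under SC → (0,0,0,0), (0,0,0,1), (0,0,1,0), (0,0,1,1), (0,1,0,1), (0,1,1,0), (0,1,1,1), (1,0,0,0), (1,0,1,0), (1,1,1,0)
under TSO → (0,0,0,0), (0,0,0,1), (0,0,1,0), (0,0,1,1), (0,1,0,0), (0,1,0,1), (0,1,1,0), (0,1,1,1), (1,0,0,0), (1,0,1,0), (1,1,1,0)
under PSO → (0,0,0,0), (0,0,0,1), (0,0,1,0), (0,0,1,1), (0,1,0,0), (0,1,0,1), (0,1,1,0), (0,1,1,1), (1,0,0,0), (1,0,1,0), (1,1,0,0), (1,1,1,0)
target (1,1,0,0) ∈ {PSO}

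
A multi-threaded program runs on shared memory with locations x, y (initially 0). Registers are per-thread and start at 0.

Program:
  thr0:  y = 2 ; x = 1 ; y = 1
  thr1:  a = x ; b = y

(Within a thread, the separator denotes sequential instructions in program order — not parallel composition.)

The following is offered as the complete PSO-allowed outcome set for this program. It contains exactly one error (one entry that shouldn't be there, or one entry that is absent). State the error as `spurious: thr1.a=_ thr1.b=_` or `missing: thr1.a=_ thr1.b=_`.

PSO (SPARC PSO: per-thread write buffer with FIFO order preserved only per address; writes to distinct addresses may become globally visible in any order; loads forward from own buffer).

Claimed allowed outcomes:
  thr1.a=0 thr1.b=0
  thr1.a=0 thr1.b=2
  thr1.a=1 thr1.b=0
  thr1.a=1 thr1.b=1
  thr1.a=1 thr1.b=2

missing: thr1.a=0 thr1.b=1

outcome vector order: (thr1.a,thr1.b)
under PSO → (0,0); (0,1); (0,2); (1,0); (1,1); (1,2)
PSO∖claimed = {(0,1)}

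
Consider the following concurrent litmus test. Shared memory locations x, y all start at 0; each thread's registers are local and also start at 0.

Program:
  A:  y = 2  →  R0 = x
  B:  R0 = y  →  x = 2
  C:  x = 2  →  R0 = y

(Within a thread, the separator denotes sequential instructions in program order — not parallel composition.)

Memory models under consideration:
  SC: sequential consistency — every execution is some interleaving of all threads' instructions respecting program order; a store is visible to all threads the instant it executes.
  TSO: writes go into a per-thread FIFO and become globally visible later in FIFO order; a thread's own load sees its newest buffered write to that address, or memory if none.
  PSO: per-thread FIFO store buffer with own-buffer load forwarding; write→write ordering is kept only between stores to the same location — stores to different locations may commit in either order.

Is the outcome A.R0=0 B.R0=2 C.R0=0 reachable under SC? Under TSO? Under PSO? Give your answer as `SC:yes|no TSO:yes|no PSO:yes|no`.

SC:no TSO:yes PSO:yes

outcome vector order: (A.R0,B.R0,C.R0)
SC (6): (0,0,2); (0,2,2); (2,0,0); (2,0,2); (2,2,0); (2,2,2)
TSO (8): (0,0,0); (0,0,2); (0,2,0); (0,2,2); (2,0,0); (2,0,2); (2,2,0); (2,2,2)
PSO (8): (0,0,0); (0,0,2); (0,2,0); (0,2,2); (2,0,0); (2,0,2); (2,2,0); (2,2,2)
target (0,2,0) ∈ {TSO,PSO}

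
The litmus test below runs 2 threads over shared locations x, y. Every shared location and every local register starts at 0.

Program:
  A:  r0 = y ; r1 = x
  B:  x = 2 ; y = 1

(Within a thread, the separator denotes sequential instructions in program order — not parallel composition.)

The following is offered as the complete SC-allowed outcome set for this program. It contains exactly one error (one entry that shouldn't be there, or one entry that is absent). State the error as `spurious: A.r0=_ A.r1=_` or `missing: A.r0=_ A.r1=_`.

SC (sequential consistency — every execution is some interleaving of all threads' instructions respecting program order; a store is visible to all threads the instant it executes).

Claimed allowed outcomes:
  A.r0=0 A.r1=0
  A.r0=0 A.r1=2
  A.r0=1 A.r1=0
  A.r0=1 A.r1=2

outcome vector order: (A.r0,A.r1)
SC: 3 outcomes — {(0,0) (0,2) (1,2)}
claimed∖SC = {(1,0)}

spurious: A.r0=1 A.r1=0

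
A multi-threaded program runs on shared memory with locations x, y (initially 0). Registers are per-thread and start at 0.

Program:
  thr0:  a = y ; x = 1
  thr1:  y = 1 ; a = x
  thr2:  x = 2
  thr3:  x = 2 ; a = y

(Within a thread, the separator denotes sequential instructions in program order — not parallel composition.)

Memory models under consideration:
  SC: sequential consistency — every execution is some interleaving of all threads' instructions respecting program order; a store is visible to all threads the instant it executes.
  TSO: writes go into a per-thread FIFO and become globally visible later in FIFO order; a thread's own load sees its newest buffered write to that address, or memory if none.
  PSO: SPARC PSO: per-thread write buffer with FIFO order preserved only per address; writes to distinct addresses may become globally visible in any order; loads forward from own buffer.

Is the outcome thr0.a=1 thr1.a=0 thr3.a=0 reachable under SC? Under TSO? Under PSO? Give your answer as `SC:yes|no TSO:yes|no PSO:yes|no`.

SC:no TSO:yes PSO:yes

outcome vector order: (thr0.a,thr1.a,thr3.a)
[SC] allowed = {(0,0,1); (0,1,0); (0,1,1); (0,2,0); (0,2,1); (1,0,1); (1,1,0); (1,1,1); (1,2,0); (1,2,1)}
[TSO] allowed = {(0,0,0); (0,0,1); (0,1,0); (0,1,1); (0,2,0); (0,2,1); (1,0,0); (1,0,1); (1,1,0); (1,1,1); (1,2,0); (1,2,1)}
[PSO] allowed = {(0,0,0); (0,0,1); (0,1,0); (0,1,1); (0,2,0); (0,2,1); (1,0,0); (1,0,1); (1,1,0); (1,1,1); (1,2,0); (1,2,1)}
target (1,0,0) ∈ {TSO,PSO}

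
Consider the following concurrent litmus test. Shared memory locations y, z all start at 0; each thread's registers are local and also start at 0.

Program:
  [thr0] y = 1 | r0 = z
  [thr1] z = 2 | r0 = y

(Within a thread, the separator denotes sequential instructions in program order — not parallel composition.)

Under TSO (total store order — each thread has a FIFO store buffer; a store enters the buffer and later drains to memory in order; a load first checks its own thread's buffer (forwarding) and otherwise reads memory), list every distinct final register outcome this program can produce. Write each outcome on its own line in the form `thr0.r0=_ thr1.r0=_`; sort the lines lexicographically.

thr0.r0=0 thr1.r0=0
thr0.r0=0 thr1.r0=1
thr0.r0=2 thr1.r0=0
thr0.r0=2 thr1.r0=1

outcome vector order: (thr0.r0,thr1.r0)
|TSO outcomes| = 4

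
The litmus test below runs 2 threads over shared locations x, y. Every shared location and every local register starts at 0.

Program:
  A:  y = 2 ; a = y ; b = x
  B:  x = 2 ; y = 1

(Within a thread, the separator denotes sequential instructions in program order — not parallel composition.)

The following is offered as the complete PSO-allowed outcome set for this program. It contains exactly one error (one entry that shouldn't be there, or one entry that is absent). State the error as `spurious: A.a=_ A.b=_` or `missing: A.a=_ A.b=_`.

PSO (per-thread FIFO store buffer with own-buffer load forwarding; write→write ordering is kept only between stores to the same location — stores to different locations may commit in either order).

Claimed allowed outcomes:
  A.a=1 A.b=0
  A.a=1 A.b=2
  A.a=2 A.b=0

outcome vector order: (A.a,A.b)
[PSO] allowed = {1/0; 1/2; 2/0; 2/2}
PSO∖claimed = {2/2}

missing: A.a=2 A.b=2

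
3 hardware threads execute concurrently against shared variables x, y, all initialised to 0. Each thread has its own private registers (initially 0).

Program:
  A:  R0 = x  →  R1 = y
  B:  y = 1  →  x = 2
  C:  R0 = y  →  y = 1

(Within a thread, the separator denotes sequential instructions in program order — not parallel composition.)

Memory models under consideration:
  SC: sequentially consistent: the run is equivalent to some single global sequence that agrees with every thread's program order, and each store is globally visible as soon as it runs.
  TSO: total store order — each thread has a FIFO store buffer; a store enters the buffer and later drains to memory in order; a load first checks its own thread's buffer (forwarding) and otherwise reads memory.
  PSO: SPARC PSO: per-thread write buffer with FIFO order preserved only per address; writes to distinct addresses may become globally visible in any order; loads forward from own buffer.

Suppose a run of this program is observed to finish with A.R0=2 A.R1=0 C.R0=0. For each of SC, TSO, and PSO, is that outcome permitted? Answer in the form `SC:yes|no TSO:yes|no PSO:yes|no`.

SC:no TSO:no PSO:yes

outcome vector order: (A.R0,A.R1,C.R0)
under SC → 000, 001, 010, 011, 210, 211
under TSO → 000, 001, 010, 011, 210, 211
under PSO → 000, 001, 010, 011, 200, 201, 210, 211
target 200 ∈ {PSO}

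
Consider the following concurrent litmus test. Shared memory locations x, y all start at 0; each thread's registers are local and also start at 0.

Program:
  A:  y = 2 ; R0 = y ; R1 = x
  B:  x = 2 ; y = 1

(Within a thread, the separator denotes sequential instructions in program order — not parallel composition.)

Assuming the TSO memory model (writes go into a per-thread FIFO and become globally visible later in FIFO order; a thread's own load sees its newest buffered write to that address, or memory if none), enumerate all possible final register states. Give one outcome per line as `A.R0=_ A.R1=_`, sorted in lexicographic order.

outcome vector order: (A.R0,A.R1)
|TSO outcomes| = 3

A.R0=1 A.R1=2
A.R0=2 A.R1=0
A.R0=2 A.R1=2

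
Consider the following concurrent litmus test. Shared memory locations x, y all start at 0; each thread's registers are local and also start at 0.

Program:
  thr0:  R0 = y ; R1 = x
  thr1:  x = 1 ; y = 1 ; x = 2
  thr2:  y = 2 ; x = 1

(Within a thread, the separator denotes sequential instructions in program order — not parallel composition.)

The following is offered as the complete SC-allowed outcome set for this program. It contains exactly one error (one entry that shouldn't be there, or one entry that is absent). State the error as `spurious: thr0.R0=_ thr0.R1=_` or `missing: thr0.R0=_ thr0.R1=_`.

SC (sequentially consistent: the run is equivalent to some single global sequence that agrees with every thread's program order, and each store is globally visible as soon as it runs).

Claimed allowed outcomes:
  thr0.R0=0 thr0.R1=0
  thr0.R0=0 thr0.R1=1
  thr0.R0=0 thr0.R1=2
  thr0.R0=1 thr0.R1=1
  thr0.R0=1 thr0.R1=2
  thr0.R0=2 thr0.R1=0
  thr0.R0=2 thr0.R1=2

missing: thr0.R0=2 thr0.R1=1

outcome vector order: (thr0.R0,thr0.R1)
under SC → 0/0 0/1 0/2 1/1 1/2 2/0 2/1 2/2
SC∖claimed = {2/1}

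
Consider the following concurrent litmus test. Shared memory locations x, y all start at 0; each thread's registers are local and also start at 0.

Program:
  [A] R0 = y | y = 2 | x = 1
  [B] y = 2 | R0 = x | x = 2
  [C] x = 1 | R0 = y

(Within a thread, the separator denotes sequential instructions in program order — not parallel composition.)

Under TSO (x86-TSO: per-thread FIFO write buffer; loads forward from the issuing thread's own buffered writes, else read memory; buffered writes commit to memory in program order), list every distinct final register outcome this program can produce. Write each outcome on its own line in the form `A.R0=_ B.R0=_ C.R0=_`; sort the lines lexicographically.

A.R0=0 B.R0=0 C.R0=0
A.R0=0 B.R0=0 C.R0=2
A.R0=0 B.R0=1 C.R0=0
A.R0=0 B.R0=1 C.R0=2
A.R0=2 B.R0=0 C.R0=0
A.R0=2 B.R0=0 C.R0=2
A.R0=2 B.R0=1 C.R0=0
A.R0=2 B.R0=1 C.R0=2

outcome vector order: (A.R0,B.R0,C.R0)
|TSO outcomes| = 8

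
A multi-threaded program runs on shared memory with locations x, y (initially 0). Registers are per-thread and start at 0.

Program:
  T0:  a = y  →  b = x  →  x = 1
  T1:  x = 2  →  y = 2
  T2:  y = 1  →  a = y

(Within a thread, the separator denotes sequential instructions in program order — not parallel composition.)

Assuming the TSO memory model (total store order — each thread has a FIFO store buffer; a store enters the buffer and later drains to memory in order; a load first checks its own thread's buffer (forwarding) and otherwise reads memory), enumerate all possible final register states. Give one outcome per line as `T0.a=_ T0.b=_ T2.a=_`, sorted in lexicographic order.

outcome vector order: (T0.a,T0.b,T2.a)
|TSO outcomes| = 10

T0.a=0 T0.b=0 T2.a=1
T0.a=0 T0.b=0 T2.a=2
T0.a=0 T0.b=2 T2.a=1
T0.a=0 T0.b=2 T2.a=2
T0.a=1 T0.b=0 T2.a=1
T0.a=1 T0.b=0 T2.a=2
T0.a=1 T0.b=2 T2.a=1
T0.a=1 T0.b=2 T2.a=2
T0.a=2 T0.b=2 T2.a=1
T0.a=2 T0.b=2 T2.a=2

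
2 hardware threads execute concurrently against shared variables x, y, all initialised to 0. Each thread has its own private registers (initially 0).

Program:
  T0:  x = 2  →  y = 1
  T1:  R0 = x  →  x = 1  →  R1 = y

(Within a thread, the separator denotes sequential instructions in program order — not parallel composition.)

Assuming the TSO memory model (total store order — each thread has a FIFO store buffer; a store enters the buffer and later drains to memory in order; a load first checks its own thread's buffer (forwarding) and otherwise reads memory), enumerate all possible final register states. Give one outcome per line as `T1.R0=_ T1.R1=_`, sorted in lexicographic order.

T1.R0=0 T1.R1=0
T1.R0=0 T1.R1=1
T1.R0=2 T1.R1=0
T1.R0=2 T1.R1=1

outcome vector order: (T1.R0,T1.R1)
|TSO outcomes| = 4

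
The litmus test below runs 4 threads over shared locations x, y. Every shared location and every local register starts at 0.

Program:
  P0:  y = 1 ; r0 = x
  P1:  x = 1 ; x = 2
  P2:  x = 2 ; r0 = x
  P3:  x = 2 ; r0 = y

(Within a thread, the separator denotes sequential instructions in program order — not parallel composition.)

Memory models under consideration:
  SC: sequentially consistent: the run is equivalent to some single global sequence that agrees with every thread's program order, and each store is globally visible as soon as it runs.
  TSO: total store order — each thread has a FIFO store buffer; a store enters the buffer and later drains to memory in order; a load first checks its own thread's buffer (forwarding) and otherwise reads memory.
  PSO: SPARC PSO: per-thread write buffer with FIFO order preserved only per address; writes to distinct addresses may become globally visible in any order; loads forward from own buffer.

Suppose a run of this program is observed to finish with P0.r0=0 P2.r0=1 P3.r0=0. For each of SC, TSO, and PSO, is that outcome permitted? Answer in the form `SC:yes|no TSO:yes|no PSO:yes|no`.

outcome vector order: (P0.r0,P2.r0,P3.r0)
under SC → 011, 021, 110, 111, 120, 121, 210, 211, 220, 221
under TSO → 010, 011, 020, 021, 110, 111, 120, 121, 210, 211, 220, 221
under PSO → 010, 011, 020, 021, 110, 111, 120, 121, 210, 211, 220, 221
target 010 ∈ {TSO,PSO}

SC:no TSO:yes PSO:yes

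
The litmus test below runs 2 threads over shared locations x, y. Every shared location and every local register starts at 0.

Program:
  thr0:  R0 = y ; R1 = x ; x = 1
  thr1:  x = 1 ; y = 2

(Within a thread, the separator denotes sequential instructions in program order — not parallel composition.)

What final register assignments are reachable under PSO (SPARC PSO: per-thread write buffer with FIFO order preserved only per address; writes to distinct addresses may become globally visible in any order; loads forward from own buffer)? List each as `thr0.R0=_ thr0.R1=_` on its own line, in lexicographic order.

outcome vector order: (thr0.R0,thr0.R1)
|PSO outcomes| = 4

thr0.R0=0 thr0.R1=0
thr0.R0=0 thr0.R1=1
thr0.R0=2 thr0.R1=0
thr0.R0=2 thr0.R1=1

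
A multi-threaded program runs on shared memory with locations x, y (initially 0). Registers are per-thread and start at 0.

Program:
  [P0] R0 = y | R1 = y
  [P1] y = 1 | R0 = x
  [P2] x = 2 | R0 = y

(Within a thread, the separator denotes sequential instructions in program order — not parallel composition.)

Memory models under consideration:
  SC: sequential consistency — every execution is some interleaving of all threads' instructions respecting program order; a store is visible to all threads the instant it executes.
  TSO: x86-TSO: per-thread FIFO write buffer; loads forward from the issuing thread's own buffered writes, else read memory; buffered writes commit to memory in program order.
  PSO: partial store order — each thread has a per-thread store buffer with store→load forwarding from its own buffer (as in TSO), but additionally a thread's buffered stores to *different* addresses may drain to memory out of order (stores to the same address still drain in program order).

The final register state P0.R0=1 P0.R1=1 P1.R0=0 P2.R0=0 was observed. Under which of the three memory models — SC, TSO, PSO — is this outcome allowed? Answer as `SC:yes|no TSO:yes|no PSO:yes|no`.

SC:no TSO:yes PSO:yes

outcome vector order: (P0.R0,P0.R1,P1.R0,P2.R0)
[SC] allowed = {0/0/0/1; 0/0/2/0; 0/0/2/1; 0/1/0/1; 0/1/2/0; 0/1/2/1; 1/1/0/1; 1/1/2/0; 1/1/2/1}
[TSO] allowed = {0/0/0/0; 0/0/0/1; 0/0/2/0; 0/0/2/1; 0/1/0/0; 0/1/0/1; 0/1/2/0; 0/1/2/1; 1/1/0/0; 1/1/0/1; 1/1/2/0; 1/1/2/1}
[PSO] allowed = {0/0/0/0; 0/0/0/1; 0/0/2/0; 0/0/2/1; 0/1/0/0; 0/1/0/1; 0/1/2/0; 0/1/2/1; 1/1/0/0; 1/1/0/1; 1/1/2/0; 1/1/2/1}
target 1/1/0/0 ∈ {TSO,PSO}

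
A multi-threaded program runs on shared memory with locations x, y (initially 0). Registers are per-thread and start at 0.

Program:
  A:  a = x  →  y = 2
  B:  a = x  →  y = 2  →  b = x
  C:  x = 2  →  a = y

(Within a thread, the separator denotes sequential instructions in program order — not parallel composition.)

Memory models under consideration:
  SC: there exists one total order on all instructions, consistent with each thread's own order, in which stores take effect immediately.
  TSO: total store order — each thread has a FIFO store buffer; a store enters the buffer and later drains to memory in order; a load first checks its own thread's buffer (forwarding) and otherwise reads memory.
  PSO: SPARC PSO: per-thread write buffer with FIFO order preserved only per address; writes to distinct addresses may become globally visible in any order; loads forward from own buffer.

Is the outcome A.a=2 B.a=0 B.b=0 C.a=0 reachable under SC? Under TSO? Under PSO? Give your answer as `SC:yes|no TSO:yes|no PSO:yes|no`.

SC:no TSO:yes PSO:yes

outcome vector order: (A.a,B.a,B.b,C.a)
SC (10): <0 0 0 2>, <0 0 2 0>, <0 0 2 2>, <0 2 2 0>, <0 2 2 2>, <2 0 0 2>, <2 0 2 0>, <2 0 2 2>, <2 2 2 0>, <2 2 2 2>
TSO (12): <0 0 0 0>, <0 0 0 2>, <0 0 2 0>, <0 0 2 2>, <0 2 2 0>, <0 2 2 2>, <2 0 0 0>, <2 0 0 2>, <2 0 2 0>, <2 0 2 2>, <2 2 2 0>, <2 2 2 2>
PSO (12): <0 0 0 0>, <0 0 0 2>, <0 0 2 0>, <0 0 2 2>, <0 2 2 0>, <0 2 2 2>, <2 0 0 0>, <2 0 0 2>, <2 0 2 0>, <2 0 2 2>, <2 2 2 0>, <2 2 2 2>
target <2 0 0 0> ∈ {TSO,PSO}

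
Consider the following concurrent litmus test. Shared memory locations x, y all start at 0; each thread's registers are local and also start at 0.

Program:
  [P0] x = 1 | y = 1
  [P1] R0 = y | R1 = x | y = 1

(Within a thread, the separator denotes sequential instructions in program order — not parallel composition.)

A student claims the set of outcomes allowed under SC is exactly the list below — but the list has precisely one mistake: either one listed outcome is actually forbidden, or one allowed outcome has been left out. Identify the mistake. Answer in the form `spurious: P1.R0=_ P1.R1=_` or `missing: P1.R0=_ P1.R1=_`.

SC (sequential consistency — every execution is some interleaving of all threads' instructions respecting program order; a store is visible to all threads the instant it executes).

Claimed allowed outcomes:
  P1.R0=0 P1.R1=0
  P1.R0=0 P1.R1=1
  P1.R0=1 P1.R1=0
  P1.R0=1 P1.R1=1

outcome vector order: (P1.R0,P1.R1)
[SC] allowed = {<0 0> <0 1> <1 1>}
claimed∖SC = {<1 0>}

spurious: P1.R0=1 P1.R1=0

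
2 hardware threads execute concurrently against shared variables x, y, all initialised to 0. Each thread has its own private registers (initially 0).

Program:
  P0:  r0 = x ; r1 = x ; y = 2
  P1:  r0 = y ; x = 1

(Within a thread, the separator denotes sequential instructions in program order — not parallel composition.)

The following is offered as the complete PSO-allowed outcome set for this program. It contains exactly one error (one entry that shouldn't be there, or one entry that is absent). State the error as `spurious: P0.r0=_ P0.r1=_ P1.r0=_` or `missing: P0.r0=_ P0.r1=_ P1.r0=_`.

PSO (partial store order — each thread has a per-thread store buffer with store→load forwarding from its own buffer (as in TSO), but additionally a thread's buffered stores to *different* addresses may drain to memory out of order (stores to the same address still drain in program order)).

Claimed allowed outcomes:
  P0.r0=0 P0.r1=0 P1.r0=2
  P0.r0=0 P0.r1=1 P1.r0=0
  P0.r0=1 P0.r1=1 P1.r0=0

missing: P0.r0=0 P0.r1=0 P1.r0=0

outcome vector order: (P0.r0,P0.r1,P1.r0)
[PSO] allowed = {<0 0 0>; <0 0 2>; <0 1 0>; <1 1 0>}
PSO∖claimed = {<0 0 0>}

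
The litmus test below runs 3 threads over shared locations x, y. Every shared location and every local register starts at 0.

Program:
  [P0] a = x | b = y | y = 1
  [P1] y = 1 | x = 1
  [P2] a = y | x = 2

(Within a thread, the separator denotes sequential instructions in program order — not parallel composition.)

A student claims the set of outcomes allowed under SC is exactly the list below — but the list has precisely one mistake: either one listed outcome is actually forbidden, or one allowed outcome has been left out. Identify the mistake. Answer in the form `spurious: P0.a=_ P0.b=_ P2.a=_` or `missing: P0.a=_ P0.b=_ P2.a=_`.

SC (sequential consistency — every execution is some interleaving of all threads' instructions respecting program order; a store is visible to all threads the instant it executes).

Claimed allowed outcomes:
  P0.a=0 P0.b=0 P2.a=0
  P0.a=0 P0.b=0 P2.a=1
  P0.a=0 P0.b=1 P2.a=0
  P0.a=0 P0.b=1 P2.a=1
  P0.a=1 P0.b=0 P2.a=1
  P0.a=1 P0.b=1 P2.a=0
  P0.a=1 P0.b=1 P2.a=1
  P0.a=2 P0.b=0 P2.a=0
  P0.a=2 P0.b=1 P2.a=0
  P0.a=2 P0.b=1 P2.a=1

outcome vector order: (P0.a,P0.b,P2.a)
SC (9): (0,0,0), (0,0,1), (0,1,0), (0,1,1), (1,1,0), (1,1,1), (2,0,0), (2,1,0), (2,1,1)
claimed∖SC = {(1,0,1)}

spurious: P0.a=1 P0.b=0 P2.a=1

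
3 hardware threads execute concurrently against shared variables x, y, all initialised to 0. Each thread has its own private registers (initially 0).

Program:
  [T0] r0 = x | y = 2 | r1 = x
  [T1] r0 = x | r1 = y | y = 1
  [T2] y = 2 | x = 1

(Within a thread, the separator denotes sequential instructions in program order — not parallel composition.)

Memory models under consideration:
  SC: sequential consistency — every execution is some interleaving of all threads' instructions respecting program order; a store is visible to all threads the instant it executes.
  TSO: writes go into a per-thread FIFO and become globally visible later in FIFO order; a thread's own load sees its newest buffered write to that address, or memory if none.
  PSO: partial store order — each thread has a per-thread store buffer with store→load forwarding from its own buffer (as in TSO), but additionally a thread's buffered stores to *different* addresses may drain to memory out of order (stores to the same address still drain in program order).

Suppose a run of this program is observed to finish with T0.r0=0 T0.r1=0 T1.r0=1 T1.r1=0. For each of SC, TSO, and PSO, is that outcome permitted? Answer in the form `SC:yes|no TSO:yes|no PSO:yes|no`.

outcome vector order: (T0.r0,T0.r1,T1.r0,T1.r1)
under SC → <0 0 0 0>, <0 0 0 2>, <0 0 1 2>, <0 1 0 0>, <0 1 0 2>, <0 1 1 2>, <1 1 0 0>, <1 1 0 2>, <1 1 1 2>
under TSO → <0 0 0 0>, <0 0 0 2>, <0 0 1 2>, <0 1 0 0>, <0 1 0 2>, <0 1 1 2>, <1 1 0 0>, <1 1 0 2>, <1 1 1 2>
under PSO → <0 0 0 0>, <0 0 0 2>, <0 0 1 0>, <0 0 1 2>, <0 1 0 0>, <0 1 0 2>, <0 1 1 0>, <0 1 1 2>, <1 1 0 0>, <1 1 0 2>, <1 1 1 0>, <1 1 1 2>
target <0 0 1 0> ∈ {PSO}

SC:no TSO:no PSO:yes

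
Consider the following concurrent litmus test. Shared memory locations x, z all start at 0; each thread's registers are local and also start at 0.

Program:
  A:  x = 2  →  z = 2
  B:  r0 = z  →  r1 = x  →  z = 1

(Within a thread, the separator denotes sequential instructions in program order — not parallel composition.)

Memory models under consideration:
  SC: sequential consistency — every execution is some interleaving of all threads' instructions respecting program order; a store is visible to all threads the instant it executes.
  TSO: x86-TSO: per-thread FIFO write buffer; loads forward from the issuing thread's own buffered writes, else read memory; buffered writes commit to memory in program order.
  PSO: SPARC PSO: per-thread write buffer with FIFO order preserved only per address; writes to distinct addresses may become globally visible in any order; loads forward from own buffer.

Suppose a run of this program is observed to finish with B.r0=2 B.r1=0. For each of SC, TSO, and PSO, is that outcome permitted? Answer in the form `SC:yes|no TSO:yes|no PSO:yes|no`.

outcome vector order: (B.r0,B.r1)
[SC] allowed = {00; 02; 22}
[TSO] allowed = {00; 02; 22}
[PSO] allowed = {00; 02; 20; 22}
target 20 ∈ {PSO}

SC:no TSO:no PSO:yes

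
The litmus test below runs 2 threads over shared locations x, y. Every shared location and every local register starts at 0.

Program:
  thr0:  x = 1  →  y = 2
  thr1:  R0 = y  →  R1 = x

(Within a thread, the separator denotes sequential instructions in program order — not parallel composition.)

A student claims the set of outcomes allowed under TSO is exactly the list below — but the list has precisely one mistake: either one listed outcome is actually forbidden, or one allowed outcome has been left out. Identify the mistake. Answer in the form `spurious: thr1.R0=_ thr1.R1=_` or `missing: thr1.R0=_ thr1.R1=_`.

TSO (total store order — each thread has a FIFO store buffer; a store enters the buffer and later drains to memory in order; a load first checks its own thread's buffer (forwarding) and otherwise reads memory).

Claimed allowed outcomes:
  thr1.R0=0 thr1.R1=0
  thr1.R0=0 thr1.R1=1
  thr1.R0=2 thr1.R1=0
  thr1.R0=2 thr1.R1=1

spurious: thr1.R0=2 thr1.R1=0

outcome vector order: (thr1.R0,thr1.R1)
TSO (3): 0/0; 0/1; 2/1
claimed∖TSO = {2/0}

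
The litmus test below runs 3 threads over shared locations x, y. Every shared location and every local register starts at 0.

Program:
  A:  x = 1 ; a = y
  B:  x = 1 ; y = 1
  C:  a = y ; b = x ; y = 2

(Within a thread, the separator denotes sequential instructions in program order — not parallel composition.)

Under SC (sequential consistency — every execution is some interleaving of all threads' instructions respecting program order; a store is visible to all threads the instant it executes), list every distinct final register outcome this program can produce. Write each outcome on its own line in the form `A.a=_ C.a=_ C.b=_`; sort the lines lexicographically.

A.a=0 C.a=0 C.b=0
A.a=0 C.a=0 C.b=1
A.a=0 C.a=1 C.b=1
A.a=1 C.a=0 C.b=0
A.a=1 C.a=0 C.b=1
A.a=1 C.a=1 C.b=1
A.a=2 C.a=0 C.b=0
A.a=2 C.a=0 C.b=1
A.a=2 C.a=1 C.b=1

outcome vector order: (A.a,C.a,C.b)
|SC outcomes| = 9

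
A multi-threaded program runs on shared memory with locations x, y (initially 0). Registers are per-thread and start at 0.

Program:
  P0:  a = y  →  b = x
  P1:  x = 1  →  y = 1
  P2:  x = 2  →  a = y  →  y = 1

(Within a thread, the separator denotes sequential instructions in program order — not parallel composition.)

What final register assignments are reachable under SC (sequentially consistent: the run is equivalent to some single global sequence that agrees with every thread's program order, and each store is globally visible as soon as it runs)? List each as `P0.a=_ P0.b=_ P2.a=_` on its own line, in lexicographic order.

outcome vector order: (P0.a,P0.b,P2.a)
|SC outcomes| = 10

P0.a=0 P0.b=0 P2.a=0
P0.a=0 P0.b=0 P2.a=1
P0.a=0 P0.b=1 P2.a=0
P0.a=0 P0.b=1 P2.a=1
P0.a=0 P0.b=2 P2.a=0
P0.a=0 P0.b=2 P2.a=1
P0.a=1 P0.b=1 P2.a=0
P0.a=1 P0.b=1 P2.a=1
P0.a=1 P0.b=2 P2.a=0
P0.a=1 P0.b=2 P2.a=1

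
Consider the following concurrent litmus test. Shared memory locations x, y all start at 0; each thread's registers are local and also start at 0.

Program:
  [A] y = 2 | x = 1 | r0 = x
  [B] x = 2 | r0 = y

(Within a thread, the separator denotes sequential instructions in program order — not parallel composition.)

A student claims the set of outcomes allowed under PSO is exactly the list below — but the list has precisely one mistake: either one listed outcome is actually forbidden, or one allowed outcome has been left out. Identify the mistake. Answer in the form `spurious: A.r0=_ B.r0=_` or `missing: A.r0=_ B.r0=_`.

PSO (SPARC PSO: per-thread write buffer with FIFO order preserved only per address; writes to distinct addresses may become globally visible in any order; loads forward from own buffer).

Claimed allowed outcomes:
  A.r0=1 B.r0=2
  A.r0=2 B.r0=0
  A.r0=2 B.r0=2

outcome vector order: (A.r0,B.r0)
PSO: 4 outcomes — {1/0; 1/2; 2/0; 2/2}
PSO∖claimed = {1/0}

missing: A.r0=1 B.r0=0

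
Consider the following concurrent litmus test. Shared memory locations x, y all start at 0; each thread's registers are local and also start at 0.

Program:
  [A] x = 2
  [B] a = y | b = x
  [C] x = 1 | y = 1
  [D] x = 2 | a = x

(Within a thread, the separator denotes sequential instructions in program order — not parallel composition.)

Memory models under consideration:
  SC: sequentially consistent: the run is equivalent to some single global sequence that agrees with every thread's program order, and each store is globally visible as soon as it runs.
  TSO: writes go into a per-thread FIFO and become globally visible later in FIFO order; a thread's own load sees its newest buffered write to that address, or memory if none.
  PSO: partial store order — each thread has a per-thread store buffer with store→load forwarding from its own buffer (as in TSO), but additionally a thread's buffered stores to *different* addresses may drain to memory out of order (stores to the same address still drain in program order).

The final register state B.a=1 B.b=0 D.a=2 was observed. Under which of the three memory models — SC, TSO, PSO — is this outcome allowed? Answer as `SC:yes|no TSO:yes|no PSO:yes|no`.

outcome vector order: (B.a,B.b,D.a)
SC: 10 outcomes — {<0 0 1>; <0 0 2>; <0 1 1>; <0 1 2>; <0 2 1>; <0 2 2>; <1 1 1>; <1 1 2>; <1 2 1>; <1 2 2>}
TSO: 10 outcomes — {<0 0 1>; <0 0 2>; <0 1 1>; <0 1 2>; <0 2 1>; <0 2 2>; <1 1 1>; <1 1 2>; <1 2 1>; <1 2 2>}
PSO: 12 outcomes — {<0 0 1>; <0 0 2>; <0 1 1>; <0 1 2>; <0 2 1>; <0 2 2>; <1 0 1>; <1 0 2>; <1 1 1>; <1 1 2>; <1 2 1>; <1 2 2>}
target <1 0 2> ∈ {PSO}

SC:no TSO:no PSO:yes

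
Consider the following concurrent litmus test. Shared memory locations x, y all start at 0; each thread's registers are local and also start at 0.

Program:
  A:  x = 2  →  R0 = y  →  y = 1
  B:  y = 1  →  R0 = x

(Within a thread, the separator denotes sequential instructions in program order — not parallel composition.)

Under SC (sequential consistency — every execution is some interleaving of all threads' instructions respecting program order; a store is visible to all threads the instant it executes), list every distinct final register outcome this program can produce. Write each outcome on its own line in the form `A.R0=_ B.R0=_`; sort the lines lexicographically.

A.R0=0 B.R0=2
A.R0=1 B.R0=0
A.R0=1 B.R0=2

outcome vector order: (A.R0,B.R0)
|SC outcomes| = 3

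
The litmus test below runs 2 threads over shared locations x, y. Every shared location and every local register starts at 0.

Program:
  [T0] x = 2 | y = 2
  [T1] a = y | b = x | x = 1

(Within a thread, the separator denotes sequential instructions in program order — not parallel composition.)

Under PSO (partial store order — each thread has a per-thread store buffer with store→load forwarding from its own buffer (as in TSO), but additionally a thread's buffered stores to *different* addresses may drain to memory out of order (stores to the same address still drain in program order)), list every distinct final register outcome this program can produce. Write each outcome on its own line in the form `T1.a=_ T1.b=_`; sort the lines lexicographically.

outcome vector order: (T1.a,T1.b)
|PSO outcomes| = 4

T1.a=0 T1.b=0
T1.a=0 T1.b=2
T1.a=2 T1.b=0
T1.a=2 T1.b=2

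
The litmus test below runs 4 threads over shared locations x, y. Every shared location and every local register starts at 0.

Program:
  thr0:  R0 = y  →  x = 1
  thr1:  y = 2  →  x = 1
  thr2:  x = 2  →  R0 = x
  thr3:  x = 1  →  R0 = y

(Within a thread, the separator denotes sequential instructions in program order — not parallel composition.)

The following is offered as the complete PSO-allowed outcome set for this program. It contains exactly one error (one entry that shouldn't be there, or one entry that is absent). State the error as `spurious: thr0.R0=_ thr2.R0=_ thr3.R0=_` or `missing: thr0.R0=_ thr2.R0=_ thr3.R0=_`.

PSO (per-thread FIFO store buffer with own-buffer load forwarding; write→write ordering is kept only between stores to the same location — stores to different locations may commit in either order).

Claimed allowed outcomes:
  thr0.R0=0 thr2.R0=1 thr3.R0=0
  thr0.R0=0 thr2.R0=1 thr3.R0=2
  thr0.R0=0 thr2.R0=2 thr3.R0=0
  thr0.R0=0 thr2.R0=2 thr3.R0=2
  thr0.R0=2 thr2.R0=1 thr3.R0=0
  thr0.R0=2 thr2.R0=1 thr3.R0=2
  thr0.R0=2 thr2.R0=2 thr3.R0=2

missing: thr0.R0=2 thr2.R0=2 thr3.R0=0

outcome vector order: (thr0.R0,thr2.R0,thr3.R0)
PSO (8): 0/1/0, 0/1/2, 0/2/0, 0/2/2, 2/1/0, 2/1/2, 2/2/0, 2/2/2
PSO∖claimed = {2/2/0}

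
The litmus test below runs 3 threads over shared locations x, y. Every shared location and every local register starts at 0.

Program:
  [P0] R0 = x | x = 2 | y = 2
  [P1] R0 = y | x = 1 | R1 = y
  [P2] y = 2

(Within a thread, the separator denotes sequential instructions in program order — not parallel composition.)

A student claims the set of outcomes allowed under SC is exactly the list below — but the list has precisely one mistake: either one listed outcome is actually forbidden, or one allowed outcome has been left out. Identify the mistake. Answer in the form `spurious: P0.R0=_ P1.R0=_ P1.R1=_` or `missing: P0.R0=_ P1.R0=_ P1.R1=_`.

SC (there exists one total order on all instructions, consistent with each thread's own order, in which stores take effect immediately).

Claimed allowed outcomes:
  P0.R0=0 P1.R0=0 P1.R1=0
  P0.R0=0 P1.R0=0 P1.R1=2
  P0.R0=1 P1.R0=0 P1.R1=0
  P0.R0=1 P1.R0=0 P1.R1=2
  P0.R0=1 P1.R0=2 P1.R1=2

missing: P0.R0=0 P1.R0=2 P1.R1=2

outcome vector order: (P0.R0,P1.R0,P1.R1)
SC: 6 outcomes — {0/0/0; 0/0/2; 0/2/2; 1/0/0; 1/0/2; 1/2/2}
SC∖claimed = {0/2/2}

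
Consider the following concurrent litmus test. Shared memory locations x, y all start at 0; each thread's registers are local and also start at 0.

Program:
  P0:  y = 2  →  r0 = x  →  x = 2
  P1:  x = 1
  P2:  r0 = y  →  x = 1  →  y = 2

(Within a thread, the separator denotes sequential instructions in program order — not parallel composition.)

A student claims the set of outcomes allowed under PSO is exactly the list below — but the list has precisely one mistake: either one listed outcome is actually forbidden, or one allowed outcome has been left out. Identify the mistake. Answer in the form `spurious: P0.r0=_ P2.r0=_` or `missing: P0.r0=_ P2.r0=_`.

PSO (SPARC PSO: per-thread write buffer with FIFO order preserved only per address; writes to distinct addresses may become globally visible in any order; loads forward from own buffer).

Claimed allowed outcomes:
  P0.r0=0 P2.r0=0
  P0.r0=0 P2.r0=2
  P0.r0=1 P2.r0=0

outcome vector order: (P0.r0,P2.r0)
PSO (4): <0 0> <0 2> <1 0> <1 2>
PSO∖claimed = {<1 2>}

missing: P0.r0=1 P2.r0=2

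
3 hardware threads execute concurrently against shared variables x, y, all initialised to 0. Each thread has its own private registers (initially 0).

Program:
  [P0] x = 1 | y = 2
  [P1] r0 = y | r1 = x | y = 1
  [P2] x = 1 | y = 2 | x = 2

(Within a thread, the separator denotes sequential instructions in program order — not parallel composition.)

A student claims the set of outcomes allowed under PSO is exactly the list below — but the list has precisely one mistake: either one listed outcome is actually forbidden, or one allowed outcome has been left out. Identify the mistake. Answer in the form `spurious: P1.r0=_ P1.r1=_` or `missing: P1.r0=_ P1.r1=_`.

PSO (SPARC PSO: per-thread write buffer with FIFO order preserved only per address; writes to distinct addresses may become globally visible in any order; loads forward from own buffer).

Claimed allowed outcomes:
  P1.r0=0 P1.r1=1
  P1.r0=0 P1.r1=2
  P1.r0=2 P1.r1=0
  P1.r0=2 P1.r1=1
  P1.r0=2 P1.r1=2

missing: P1.r0=0 P1.r1=0

outcome vector order: (P1.r0,P1.r1)
PSO (6): <0 0> <0 1> <0 2> <2 0> <2 1> <2 2>
PSO∖claimed = {<0 0>}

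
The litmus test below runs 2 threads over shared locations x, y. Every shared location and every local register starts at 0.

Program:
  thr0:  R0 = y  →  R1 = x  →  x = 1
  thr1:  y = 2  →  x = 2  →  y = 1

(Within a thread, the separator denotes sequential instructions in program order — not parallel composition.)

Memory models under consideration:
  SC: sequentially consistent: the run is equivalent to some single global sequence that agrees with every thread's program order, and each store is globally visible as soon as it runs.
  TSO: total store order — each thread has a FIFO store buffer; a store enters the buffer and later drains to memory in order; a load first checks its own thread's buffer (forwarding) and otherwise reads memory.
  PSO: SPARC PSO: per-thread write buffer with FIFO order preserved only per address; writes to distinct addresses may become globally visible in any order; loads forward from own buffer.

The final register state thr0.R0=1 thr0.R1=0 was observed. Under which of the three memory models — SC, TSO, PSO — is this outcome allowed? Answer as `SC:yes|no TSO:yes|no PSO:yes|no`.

outcome vector order: (thr0.R0,thr0.R1)
SC (5): (0,0); (0,2); (1,2); (2,0); (2,2)
TSO (5): (0,0); (0,2); (1,2); (2,0); (2,2)
PSO (6): (0,0); (0,2); (1,0); (1,2); (2,0); (2,2)
target (1,0) ∈ {PSO}

SC:no TSO:no PSO:yes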